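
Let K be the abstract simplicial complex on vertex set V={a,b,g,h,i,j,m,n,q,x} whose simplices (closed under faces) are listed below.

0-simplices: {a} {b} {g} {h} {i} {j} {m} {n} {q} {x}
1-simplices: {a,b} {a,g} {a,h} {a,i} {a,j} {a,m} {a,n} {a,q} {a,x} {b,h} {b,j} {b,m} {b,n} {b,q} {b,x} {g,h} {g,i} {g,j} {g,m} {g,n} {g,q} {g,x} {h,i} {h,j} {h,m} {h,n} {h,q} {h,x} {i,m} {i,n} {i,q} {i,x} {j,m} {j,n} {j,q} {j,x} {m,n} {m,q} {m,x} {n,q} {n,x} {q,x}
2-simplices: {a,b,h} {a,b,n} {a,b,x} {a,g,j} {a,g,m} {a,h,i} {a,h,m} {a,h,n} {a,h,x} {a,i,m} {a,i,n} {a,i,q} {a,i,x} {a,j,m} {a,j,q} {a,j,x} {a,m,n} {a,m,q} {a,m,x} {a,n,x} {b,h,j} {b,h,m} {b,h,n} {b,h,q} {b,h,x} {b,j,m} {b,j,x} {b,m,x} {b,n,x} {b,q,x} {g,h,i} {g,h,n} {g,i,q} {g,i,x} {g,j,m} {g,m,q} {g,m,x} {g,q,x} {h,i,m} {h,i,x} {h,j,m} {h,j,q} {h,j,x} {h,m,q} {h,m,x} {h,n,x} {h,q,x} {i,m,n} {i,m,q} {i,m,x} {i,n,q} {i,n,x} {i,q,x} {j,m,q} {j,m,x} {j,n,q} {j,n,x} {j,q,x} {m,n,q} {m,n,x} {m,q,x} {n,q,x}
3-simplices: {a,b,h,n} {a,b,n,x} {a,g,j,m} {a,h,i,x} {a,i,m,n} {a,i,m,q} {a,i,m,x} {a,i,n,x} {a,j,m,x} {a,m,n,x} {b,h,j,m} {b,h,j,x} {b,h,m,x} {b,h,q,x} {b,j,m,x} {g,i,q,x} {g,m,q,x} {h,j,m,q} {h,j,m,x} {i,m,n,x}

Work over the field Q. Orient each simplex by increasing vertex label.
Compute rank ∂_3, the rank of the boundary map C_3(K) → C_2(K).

rank∂_3=18

n_0=10 n_1=42 n_2=62 n_3=20  [Q]
∂1: piv[ab,ag,ah,ai,aj,am,an,aq,ax] rk=9  ker:bh,bj,bm,bn,bq,bx,gh,gi,gj,gm,gn,gq,gx,hi,hj,hm,hn,hq,hx,im,in,iq,ix,jm,jn,jq,jx,mn,mq,mx,nq,nx,qx
∂2: piv[abh,abn,abx,agj,agm,ahi,ahm,ahn,ahx,aim,ain,aiq,aix,ajm,ajq,ajx,amn,amq,amx,anx,bhj,bhm,bhq,bjm,bqx,ghi,ghn,giq,gix,gmq,gqx,inq,jnq] rk=33  ker:bhn,bhx,bjx,bmx,bnx,gjm,gmx,him,hix,hjm,hjq,hjx,hmq,hmx,hnx,hqx,imn,imq,imx,inx,iqx,jmq,jmx,jnx,jqx,mnq,mnx,mqx,nqx
∂3: piv[abhn,abnx,agjm,ahix,aimn,aimq,aimx,ainx,ajmx,amnx,bhjm,bhjx,bhmx,bhqx,bjmx,giqx,gmqx,hjmq] rk=18  ker:hjmx,imnx
rk∂_3=18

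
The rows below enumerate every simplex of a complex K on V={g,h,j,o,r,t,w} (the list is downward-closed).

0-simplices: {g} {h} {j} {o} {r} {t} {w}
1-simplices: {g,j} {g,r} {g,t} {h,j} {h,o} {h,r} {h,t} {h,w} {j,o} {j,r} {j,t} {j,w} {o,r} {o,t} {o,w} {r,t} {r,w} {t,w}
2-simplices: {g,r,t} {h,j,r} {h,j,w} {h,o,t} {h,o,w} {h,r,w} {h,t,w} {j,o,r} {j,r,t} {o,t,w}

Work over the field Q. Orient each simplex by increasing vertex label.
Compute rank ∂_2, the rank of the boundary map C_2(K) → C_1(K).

n_0=7 n_1=18 n_2=10  [Q]
∂1: piv[gj,gr,gt,hj,ho,hw] rk=6  ker:hr,ht,jo,jr,jt,jw,or,ot,ow,rt,rw,tw
∂2: piv[grt,hjr,hjw,hot,how,hrw,htw,jor,jrt] rk=9  ker:otw
rk∂_2=9

rank∂_2=9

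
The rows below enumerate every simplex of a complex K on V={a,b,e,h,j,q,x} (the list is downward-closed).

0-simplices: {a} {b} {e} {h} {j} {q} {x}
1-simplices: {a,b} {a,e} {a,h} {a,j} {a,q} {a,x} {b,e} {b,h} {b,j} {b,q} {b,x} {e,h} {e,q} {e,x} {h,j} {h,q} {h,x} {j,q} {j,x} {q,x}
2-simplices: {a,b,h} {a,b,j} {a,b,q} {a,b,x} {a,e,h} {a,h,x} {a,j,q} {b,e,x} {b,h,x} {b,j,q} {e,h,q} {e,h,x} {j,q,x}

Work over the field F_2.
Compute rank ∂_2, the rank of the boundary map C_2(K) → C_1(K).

rank∂_2=11

n_0=7 n_1=20 n_2=13  [Z2]
∂1: piv[ab,ae,ah,aj,aq,ax] rk=6  ker:be,bh,bj,bq,bx,eh,eq,ex,hj,hq,hx,jq,jx,qx
∂2: piv[abh,abj,abq,abx,aeh,ahx,ajq,bex,ehq,ehx,jqx] rk=11  ker:bhx,bjq
rk∂_2=11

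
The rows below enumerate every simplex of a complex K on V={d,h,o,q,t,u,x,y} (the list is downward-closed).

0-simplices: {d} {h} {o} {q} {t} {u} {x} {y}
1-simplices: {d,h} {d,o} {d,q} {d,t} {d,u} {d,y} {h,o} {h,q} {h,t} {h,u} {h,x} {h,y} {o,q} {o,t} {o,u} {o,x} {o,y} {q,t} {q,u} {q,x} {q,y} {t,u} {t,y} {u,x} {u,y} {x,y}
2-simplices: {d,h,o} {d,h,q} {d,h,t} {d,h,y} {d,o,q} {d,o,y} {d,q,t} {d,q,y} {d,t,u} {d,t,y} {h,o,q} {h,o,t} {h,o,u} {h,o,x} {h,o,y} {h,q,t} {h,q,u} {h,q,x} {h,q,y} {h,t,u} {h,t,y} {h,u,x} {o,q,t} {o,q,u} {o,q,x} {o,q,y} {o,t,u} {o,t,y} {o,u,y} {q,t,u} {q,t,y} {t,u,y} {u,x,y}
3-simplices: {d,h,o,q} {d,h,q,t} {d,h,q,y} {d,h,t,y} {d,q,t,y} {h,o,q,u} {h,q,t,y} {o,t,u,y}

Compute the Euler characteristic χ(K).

χ(K)=7

n_0=8 n_1=26 n_2=33 n_3=8
χ=+8−26+33−8=7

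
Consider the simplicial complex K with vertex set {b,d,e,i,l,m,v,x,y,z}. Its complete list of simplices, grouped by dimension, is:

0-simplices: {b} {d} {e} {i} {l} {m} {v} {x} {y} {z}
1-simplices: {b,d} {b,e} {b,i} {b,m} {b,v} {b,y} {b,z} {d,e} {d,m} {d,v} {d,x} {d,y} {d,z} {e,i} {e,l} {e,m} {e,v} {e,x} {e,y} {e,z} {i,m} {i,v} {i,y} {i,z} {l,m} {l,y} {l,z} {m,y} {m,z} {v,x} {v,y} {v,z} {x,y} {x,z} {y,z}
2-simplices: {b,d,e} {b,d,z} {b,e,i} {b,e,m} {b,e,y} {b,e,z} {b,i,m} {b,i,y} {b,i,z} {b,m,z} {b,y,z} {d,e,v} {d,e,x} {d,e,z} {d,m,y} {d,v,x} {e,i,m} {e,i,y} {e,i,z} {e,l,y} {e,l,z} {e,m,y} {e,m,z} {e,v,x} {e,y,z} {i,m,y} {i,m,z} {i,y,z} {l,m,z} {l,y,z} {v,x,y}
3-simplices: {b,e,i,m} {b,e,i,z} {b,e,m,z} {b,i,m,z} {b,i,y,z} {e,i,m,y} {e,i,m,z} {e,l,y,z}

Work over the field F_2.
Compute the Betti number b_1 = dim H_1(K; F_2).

b_1=6

n_0=10 n_1=35 n_2=31 n_3=8  [Z2]
∂1: piv[bd,be,bi,bm,bv,by,bz,dx,el] rk=9  ker:de,dm,dv,dy,dz,ei,em,ev,ex,ey,ez,im,iv,iy,iz,lm,ly,lz,my,mz,vx,vy,vz,xy,xz,yz
∂2: piv[bde,bdz,bei,bem,bey,bez,bim,biy,biz,bmz,byz,dev,dex,dmy,dvx,ely,elz,emy,lmz,vxy] rk=20  ker:dez,eim,eiy,eiz,emz,evx,eyz,imy,imz,iyz,lyz
∂3: piv[beim,beiz,bemz,bimz,biyz,eimy,elyz] rk=7  ker:eimz
b_1=(35−9)−20=6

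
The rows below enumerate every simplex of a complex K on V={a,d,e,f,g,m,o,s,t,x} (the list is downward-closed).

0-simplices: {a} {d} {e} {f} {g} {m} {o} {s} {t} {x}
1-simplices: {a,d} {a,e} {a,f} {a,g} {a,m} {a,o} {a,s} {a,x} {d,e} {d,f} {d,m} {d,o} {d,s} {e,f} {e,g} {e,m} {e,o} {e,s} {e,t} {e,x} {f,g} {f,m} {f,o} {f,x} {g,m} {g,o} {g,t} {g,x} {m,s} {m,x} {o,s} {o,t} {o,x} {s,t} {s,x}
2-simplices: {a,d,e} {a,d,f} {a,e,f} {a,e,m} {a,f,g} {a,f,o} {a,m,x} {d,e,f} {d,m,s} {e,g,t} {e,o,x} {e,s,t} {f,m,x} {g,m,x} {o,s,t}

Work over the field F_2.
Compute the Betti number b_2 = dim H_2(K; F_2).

b_2=1

n_0=10 n_1=35 n_2=15  [Z2]
∂1: piv[ad,ae,af,ag,am,ao,as,ax,et] rk=9  ker:de,df,dm,do,ds,ef,eg,em,eo,es,ex,fg,fm,fo,fx,gm,go,gt,gx,ms,mx,os,ot,ox,st,sx
∂2: piv[ade,adf,aef,aem,afg,afo,amx,dms,egt,eox,est,fmx,gmx,ost] rk=14  ker:def
b_2=(15−14)−0=1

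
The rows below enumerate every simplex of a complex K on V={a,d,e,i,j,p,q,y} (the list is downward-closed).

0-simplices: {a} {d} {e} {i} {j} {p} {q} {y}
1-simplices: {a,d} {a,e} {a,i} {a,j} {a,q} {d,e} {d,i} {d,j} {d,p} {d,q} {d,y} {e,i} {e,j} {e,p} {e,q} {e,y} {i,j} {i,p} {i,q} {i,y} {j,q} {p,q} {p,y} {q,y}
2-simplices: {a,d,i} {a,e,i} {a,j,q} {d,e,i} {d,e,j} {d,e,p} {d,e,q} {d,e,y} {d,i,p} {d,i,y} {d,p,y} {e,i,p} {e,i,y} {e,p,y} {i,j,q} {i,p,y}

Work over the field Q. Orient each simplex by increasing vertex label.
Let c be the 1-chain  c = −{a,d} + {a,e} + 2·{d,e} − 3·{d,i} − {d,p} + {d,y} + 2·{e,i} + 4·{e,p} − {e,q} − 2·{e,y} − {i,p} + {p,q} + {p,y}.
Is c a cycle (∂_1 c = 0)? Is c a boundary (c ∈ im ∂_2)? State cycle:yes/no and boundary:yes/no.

n_0=8 n_1=24 n_2=16  [Q]
∂1: piv[ad,ae,ai,aj,aq,dp,dy] rk=7  ker:de,di,dj,dq,ei,ej,ep,eq,ey,ij,ip,iq,iy,jq,pq,py,qy
∂2: piv[adi,aei,ajq,dei,dej,dep,deq,dey,dip,diy,dpy,ijq] rk=12  ker:eip,eiy,epy,ipy
∂1c = 0
c vs im∂2: residual ≠ 0 ⇒ not boundary

cycle:yes boundary:no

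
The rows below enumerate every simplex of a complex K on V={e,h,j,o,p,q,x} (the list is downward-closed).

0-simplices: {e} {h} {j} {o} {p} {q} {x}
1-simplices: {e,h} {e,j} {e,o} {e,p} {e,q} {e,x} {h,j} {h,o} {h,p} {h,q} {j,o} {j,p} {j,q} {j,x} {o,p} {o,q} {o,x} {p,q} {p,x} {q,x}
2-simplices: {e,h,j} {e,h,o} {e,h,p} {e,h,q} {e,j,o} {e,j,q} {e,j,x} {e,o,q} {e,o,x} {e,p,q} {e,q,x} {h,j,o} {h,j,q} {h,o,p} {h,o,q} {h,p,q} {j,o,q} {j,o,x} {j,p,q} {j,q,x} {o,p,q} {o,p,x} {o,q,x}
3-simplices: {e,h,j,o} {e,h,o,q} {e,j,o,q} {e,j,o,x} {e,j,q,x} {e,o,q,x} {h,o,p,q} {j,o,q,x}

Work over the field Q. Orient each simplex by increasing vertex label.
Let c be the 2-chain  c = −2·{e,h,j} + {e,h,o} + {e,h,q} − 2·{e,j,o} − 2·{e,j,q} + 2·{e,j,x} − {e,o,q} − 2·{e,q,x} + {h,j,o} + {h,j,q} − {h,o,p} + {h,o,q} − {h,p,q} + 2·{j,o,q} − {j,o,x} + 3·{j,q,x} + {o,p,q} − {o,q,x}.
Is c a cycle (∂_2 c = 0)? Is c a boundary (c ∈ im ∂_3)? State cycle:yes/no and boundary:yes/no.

n_0=7 n_1=20 n_2=23 n_3=8  [Q]
∂1: piv[eh,ej,eo,ep,eq,ex] rk=6  ker:hj,ho,hp,hq,jo,jp,jq,jx,op,oq,ox,pq,px,qx
∂2: piv[ehj,eho,ehp,ehq,ejo,ejq,ejx,eoq,eox,epq,eqx,hop,jpq,opx] rk=14  ker:hjo,hjq,hoq,hpq,joq,jox,jqx,opq,oqx
∂3: piv[ehjo,ehoq,ejoq,ejox,ejqx,eoqx,hopq] rk=7  ker:joqx
∂2c = 0
c vs im∂3: residual ≠ 0 ⇒ not boundary

cycle:yes boundary:no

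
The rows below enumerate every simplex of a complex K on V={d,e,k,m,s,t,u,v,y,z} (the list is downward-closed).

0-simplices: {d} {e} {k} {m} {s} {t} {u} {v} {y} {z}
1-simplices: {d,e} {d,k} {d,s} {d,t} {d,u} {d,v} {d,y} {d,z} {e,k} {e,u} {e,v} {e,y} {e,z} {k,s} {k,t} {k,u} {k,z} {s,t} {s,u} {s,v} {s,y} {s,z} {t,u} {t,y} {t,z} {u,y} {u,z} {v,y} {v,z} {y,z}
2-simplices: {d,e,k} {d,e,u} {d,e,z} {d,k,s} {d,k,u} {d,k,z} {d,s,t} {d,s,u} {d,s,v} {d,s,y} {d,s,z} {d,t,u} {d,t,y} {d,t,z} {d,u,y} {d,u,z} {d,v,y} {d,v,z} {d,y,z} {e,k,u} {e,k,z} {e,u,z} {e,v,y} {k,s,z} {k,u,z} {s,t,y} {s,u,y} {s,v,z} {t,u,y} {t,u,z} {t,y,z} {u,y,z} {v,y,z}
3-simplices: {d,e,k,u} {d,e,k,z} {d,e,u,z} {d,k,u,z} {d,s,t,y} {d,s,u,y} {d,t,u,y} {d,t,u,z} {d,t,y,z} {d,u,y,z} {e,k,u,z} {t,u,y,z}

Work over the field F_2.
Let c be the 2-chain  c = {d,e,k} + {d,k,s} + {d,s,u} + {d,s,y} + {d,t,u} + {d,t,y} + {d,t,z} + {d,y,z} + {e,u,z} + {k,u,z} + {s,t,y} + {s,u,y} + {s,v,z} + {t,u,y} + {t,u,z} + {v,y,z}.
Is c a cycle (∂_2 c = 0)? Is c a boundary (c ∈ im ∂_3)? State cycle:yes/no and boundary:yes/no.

cycle:no boundary:no

n_0=10 n_1=30 n_2=33 n_3=12  [Z2]
∂1: piv[de,dk,ds,dt,du,dv,dy,dz] rk=8  ker:ek,eu,ev,ey,ez,ks,kt,ku,kz,st,su,sv,sy,sz,tu,ty,tz,uy,uz,vy,vz,yz
∂2: piv[dek,deu,dez,dks,dku,dkz,dst,dsu,dsv,dsy,dsz,dtu,dty,dtz,duy,duz,dvy,dvz,dyz,evy] rk=20  ker:eku,ekz,euz,ksz,kuz,sty,suy,svz,tuy,tuz,tyz,uyz,vyz
∂3: piv[deku,dekz,deuz,dkuz,dsty,dsuy,dtuy,dtuz,dtyz,duyz] rk=10  ker:ekuz,tuyz
∂2c = {d,e} + {d,s} + {d,t} + {d,y} + {e,k} + {e,u} + {e,z} + {k,s} + {k,u} + {k,z} + {s,t} + {s,v} + {s,y} + {s,z} + {t,u} + {t,y} + {u,z} + {v,y}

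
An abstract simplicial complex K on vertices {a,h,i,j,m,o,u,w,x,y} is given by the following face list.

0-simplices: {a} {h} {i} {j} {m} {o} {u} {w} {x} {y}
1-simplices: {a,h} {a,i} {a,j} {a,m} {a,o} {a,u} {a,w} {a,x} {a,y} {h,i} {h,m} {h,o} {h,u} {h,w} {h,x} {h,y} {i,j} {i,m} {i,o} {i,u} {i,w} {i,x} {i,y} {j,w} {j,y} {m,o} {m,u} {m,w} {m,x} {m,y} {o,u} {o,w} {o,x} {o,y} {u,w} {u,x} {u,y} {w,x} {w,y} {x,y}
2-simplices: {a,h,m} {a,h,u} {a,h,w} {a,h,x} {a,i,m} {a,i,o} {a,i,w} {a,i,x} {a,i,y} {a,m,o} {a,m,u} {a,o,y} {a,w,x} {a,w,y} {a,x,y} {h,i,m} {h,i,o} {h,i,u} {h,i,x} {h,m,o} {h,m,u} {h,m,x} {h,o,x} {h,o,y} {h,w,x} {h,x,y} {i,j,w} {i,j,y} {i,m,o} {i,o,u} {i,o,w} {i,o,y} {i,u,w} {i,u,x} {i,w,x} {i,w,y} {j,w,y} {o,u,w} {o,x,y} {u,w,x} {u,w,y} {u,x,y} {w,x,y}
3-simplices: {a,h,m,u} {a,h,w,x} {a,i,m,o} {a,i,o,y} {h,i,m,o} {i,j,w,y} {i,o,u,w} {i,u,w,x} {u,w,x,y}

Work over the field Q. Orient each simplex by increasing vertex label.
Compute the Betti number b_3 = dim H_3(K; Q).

n_0=10 n_1=40 n_2=43 n_3=9  [Q]
∂1: piv[ah,ai,aj,am,ao,au,aw,ax,ay] rk=9  ker:hi,hm,ho,hu,hw,hx,hy,ij,im,io,iu,iw,ix,iy,jw,jy,mo,mu,mw,mx,my,ou,ow,ox,oy,uw,ux,uy,wx,wy,xy
∂2: piv[ahm,ahu,ahw,ahx,aim,aio,aiw,aix,aiy,amo,amu,aoy,awx,awy,axy,him,hio,hiu,hmx,hox,hoy,ijw,ijy,iou,iow,iuw,iux,uwy] rk=28  ker:hix,hmo,hmu,hwx,hxy,imo,ioy,iwx,iwy,jwy,ouw,oxy,uwx,uxy,wxy
∂3: piv[ahmu,ahwx,aimo,aioy,himo,ijwy,iouw,iuwx,uwxy] rk=9
b_3=(9−9)−0=0

b_3=0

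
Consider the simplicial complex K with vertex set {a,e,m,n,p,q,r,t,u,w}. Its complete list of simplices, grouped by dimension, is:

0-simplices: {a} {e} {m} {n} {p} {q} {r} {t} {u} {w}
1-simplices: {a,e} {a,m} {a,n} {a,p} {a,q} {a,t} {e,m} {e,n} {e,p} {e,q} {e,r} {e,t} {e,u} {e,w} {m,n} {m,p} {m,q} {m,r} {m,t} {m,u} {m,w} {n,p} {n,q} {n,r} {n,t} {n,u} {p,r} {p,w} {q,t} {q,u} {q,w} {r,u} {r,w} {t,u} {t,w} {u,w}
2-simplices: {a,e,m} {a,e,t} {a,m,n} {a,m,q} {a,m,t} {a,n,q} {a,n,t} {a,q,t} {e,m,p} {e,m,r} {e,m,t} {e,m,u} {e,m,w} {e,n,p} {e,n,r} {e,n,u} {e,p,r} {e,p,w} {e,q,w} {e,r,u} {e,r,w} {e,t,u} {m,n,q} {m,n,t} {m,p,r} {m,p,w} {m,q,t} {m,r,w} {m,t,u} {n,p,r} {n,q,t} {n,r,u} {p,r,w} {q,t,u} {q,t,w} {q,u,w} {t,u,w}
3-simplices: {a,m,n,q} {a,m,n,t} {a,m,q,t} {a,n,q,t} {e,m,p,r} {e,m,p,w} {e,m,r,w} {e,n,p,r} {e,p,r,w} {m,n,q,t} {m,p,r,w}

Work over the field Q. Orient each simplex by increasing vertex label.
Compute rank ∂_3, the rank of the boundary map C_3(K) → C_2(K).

n_0=10 n_1=36 n_2=37 n_3=11  [Q]
∂1: piv[ae,am,an,ap,aq,at,er,eu,ew] rk=9  ker:em,en,ep,eq,et,mn,mp,mq,mr,mt,mu,mw,np,nq,nr,nt,nu,pr,pw,qt,qu,qw,ru,rw,tu,tw,uw
∂2: piv[aem,aet,amn,amq,amt,anq,ant,aqt,emp,emr,emu,emw,enp,enr,enu,epr,epw,eqw,eru,erw,etu,qtu,qtw,quw] rk=24  ker:emt,mnq,mnt,mpr,mpw,mqt,mrw,mtu,npr,nqt,nru,prw,tuw
∂3: piv[amnq,amnt,amqt,anqt,empr,empw,emrw,enpr,eprw] rk=9  ker:mnqt,mprw
rk∂_3=9

rank∂_3=9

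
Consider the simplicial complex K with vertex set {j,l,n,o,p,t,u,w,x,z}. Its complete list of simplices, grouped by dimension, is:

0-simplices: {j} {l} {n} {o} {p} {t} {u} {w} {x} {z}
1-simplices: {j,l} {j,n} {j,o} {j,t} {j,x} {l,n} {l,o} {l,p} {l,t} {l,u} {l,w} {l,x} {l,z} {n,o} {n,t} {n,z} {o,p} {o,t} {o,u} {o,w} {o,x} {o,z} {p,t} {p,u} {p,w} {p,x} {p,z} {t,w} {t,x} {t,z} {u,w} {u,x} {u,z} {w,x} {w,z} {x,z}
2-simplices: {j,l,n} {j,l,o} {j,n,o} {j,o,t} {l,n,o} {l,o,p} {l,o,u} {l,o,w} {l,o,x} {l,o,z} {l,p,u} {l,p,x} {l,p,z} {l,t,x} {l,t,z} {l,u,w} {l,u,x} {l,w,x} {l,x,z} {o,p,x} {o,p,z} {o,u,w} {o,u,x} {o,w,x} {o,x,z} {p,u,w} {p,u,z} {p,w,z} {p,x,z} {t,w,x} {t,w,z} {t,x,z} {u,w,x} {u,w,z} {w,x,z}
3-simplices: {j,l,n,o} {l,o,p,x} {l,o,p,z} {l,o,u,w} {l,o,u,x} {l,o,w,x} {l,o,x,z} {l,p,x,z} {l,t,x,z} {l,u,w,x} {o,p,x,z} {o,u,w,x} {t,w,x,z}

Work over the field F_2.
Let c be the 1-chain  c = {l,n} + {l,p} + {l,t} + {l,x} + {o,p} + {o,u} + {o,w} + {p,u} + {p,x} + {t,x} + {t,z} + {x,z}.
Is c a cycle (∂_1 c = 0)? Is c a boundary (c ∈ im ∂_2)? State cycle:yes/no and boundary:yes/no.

cycle:no boundary:no

n_0=10 n_1=36 n_2=35 n_3=13  [Z2]
∂1: piv[jl,jn,jo,jt,jx,lp,lu,lw,lz] rk=9  ker:ln,lo,lt,lx,no,nt,nz,op,ot,ou,ow,ox,oz,pt,pu,pw,px,pz,tw,tx,tz,uw,ux,uz,wx,wz,xz
∂2: piv[jln,jlo,jno,jot,lop,lou,low,lox,loz,lpu,lpx,lpz,ltx,ltz,luw,lux,lwx,lxz,puw,puz,pwz,twx] rk=22  ker:lno,opx,opz,ouw,oux,owx,oxz,pxz,twz,txz,uwx,uwz,wxz
∂3: piv[jlno,lopx,lopz,louw,loux,lowx,loxz,lpxz,ltxz,luwx,twxz] rk=11  ker:opxz,ouwx
∂1c = {n} + {o} + {t} + {w}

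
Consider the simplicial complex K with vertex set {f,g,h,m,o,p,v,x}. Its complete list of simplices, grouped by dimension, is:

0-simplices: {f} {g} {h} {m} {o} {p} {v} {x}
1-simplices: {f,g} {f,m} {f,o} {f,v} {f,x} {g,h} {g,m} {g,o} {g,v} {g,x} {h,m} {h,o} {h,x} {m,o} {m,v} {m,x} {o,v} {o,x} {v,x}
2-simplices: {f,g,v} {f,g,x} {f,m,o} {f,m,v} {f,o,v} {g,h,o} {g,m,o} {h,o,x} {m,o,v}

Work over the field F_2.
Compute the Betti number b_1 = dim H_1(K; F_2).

b_1=5

n_0=8 n_1=19 n_2=9  [Z2]
∂1: piv[fg,fm,fo,fv,fx,gh] rk=6  ker:gm,go,gv,gx,hm,ho,hx,mo,mv,mx,ov,ox,vx
∂2: piv[fgv,fgx,fmo,fmv,fov,gho,gmo,hox] rk=8  ker:mov
b_1=(19−6)−8=5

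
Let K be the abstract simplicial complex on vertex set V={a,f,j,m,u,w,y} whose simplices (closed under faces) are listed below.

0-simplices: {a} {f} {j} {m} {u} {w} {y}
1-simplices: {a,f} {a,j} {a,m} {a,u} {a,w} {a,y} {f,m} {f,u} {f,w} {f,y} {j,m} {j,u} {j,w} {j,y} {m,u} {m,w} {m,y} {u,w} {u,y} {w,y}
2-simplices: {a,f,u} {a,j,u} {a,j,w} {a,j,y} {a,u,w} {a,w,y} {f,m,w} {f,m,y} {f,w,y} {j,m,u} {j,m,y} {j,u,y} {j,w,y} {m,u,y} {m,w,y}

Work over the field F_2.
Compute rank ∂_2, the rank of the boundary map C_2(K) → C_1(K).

rank∂_2=12

n_0=7 n_1=20 n_2=15  [Z2]
∂1: piv[af,aj,am,au,aw,ay] rk=6  ker:fm,fu,fw,fy,jm,ju,jw,jy,mu,mw,my,uw,uy,wy
∂2: piv[afu,aju,ajw,ajy,auw,awy,fmw,fmy,fwy,jmu,jmy,juy] rk=12  ker:jwy,muy,mwy
rk∂_2=12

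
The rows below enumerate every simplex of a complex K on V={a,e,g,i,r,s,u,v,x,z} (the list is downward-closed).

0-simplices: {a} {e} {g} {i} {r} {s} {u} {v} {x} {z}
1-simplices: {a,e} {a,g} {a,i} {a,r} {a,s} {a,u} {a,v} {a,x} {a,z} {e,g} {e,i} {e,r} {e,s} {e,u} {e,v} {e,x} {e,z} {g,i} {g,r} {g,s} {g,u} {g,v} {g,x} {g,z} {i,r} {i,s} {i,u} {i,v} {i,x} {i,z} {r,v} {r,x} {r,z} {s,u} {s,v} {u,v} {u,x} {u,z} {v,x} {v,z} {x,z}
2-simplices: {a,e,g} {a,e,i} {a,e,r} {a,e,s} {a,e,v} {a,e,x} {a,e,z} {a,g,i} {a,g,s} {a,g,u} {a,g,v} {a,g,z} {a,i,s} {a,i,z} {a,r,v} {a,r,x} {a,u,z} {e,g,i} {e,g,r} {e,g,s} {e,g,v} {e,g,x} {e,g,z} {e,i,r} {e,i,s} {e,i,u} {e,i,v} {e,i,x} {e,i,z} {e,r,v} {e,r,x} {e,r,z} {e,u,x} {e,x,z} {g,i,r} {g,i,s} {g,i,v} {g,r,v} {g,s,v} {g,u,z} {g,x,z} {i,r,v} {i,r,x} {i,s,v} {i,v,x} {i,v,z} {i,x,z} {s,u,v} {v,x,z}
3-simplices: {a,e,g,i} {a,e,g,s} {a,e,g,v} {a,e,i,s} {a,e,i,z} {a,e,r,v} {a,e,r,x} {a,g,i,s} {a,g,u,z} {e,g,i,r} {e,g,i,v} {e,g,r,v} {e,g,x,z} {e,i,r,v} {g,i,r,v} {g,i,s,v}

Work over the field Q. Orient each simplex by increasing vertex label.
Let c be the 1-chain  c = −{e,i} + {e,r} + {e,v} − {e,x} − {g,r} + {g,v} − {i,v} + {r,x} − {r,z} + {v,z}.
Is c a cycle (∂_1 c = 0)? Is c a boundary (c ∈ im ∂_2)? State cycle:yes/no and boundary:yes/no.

n_0=10 n_1=41 n_2=49 n_3=16  [Q]
∂1: piv[ae,ag,ai,ar,as,au,av,ax,az] rk=9  ker:eg,ei,er,es,eu,ev,ex,ez,gi,gr,gs,gu,gv,gx,gz,ir,is,iu,iv,ix,iz,rv,rx,rz,su,sv,uv,ux,uz,vx,vz,xz
∂2: piv[aeg,aei,aer,aes,aev,aex,aez,agi,ags,agu,agv,agz,ais,aiz,arv,arx,auz,egr,egx,eir,eiu,eiv,eix,erz,eux,exz,gsv,ivx,ivz,suv] rk=30  ker:egi,egs,egv,egz,eis,eiz,erv,erx,gir,gis,giv,grv,guz,gxz,irv,irx,isv,ixz,vxz
∂3: piv[aegi,aegs,aegv,aeis,aeiz,aerv,aerx,agis,aguz,egir,egiv,egrv,egxz,eirv,gisv] rk=15  ker:girv
∂1c = 0
c vs im∂2: reduces to 0 ⇒ boundary

cycle:yes boundary:yes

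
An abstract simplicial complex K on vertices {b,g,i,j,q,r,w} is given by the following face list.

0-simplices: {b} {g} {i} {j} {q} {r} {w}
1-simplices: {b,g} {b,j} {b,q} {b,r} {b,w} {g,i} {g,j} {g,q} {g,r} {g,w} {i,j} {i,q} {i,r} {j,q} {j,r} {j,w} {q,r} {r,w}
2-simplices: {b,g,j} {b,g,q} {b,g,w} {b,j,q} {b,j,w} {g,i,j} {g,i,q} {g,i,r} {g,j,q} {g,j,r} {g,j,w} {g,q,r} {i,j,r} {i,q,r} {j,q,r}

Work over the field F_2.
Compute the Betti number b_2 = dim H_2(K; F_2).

n_0=7 n_1=18 n_2=15  [Z2]
∂1: piv[bg,bj,bq,br,bw,gi] rk=6  ker:gj,gq,gr,gw,ij,iq,ir,jq,jr,jw,qr,rw
∂2: piv[bgj,bgq,bgw,bjq,bjw,gij,giq,gir,gjr,gqr] rk=10  ker:gjq,gjw,ijr,iqr,jqr
b_2=(15−10)−0=5

b_2=5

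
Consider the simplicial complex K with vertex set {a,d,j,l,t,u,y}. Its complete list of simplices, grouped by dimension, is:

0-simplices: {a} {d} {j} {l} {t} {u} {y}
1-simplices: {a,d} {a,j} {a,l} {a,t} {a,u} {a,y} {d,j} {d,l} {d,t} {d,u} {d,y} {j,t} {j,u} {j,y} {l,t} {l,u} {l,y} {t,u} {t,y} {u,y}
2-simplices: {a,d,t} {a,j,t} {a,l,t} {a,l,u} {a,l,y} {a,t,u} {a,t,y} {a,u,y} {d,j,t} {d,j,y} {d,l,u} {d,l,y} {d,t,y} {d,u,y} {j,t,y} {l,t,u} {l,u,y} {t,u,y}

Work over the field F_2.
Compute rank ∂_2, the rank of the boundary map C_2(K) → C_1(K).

rank∂_2=13

n_0=7 n_1=20 n_2=18  [Z2]
∂1: piv[ad,aj,al,at,au,ay] rk=6  ker:dj,dl,dt,du,dy,jt,ju,jy,lt,lu,ly,tu,ty,uy
∂2: piv[adt,ajt,alt,alu,aly,atu,aty,auy,djt,djy,dlu,dly,dty] rk=13  ker:duy,jty,ltu,luy,tuy
rk∂_2=13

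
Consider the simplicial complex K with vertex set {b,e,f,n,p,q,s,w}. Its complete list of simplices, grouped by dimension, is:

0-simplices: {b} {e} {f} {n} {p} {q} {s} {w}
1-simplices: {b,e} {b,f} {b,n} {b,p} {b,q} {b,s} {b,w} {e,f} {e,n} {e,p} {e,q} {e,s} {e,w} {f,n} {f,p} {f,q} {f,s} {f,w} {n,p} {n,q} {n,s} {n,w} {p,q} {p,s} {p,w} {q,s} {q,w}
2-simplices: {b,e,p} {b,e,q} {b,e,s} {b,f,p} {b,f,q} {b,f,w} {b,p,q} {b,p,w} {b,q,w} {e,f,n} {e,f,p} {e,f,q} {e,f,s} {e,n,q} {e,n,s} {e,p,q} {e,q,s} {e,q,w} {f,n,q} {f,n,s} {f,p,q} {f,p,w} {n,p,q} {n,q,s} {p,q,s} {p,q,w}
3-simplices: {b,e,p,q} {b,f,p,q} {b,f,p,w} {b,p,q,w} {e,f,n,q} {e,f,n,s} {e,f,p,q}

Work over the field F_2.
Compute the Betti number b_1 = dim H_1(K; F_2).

n_0=8 n_1=27 n_2=26 n_3=7  [Z2]
∂1: piv[be,bf,bn,bp,bq,bs,bw] rk=7  ker:ef,en,ep,eq,es,ew,fn,fp,fq,fs,fw,np,nq,ns,nw,pq,ps,pw,qs,qw
∂2: piv[bep,beq,bes,bfp,bfq,bfw,bpq,bpw,bqw,efn,efp,efs,enq,ens,eqs,eqw,npq,pqs] rk=18  ker:efq,epq,fnq,fns,fpq,fpw,nqs,pqw
∂3: piv[bepq,bfpq,bfpw,bpqw,efnq,efns,efpq] rk=7
b_1=(27−7)−18=2

b_1=2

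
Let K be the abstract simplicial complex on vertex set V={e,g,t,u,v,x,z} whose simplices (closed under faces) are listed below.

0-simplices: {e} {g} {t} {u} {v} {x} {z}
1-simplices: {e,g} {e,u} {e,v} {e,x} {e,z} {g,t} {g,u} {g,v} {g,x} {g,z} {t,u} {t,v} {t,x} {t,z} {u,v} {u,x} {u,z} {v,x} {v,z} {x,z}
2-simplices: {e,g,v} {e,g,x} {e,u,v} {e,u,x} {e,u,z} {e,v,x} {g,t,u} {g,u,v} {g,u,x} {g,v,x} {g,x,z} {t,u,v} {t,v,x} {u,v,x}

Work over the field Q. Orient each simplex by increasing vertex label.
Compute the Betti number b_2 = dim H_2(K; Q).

b_2=3

n_0=7 n_1=20 n_2=14  [Q]
∂1: piv[eg,eu,ev,ex,ez,gt] rk=6  ker:gu,gv,gx,gz,tu,tv,tx,tz,uv,ux,uz,vx,vz,xz
∂2: piv[egv,egx,euv,eux,euz,evx,gtu,guv,gxz,tuv,tvx] rk=11  ker:gux,gvx,uvx
b_2=(14−11)−0=3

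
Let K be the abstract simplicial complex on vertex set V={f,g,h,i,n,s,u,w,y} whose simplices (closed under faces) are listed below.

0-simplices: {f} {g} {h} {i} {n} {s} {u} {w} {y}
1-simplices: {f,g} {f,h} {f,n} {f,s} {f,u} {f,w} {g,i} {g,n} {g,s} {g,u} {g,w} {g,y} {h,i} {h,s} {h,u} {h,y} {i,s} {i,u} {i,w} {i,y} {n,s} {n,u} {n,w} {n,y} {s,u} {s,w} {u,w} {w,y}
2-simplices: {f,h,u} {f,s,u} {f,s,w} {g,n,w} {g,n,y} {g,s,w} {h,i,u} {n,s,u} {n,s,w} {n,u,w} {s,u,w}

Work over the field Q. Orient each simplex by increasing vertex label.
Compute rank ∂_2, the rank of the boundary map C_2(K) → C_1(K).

n_0=9 n_1=28 n_2=11  [Q]
∂1: piv[fg,fh,fn,fs,fu,fw,gi,gy] rk=8  ker:gn,gs,gu,gw,hi,hs,hu,hy,is,iu,iw,iy,ns,nu,nw,ny,su,sw,uw,wy
∂2: piv[fhu,fsu,fsw,gnw,gny,gsw,hiu,nsu,nsw,nuw] rk=10  ker:suw
rk∂_2=10

rank∂_2=10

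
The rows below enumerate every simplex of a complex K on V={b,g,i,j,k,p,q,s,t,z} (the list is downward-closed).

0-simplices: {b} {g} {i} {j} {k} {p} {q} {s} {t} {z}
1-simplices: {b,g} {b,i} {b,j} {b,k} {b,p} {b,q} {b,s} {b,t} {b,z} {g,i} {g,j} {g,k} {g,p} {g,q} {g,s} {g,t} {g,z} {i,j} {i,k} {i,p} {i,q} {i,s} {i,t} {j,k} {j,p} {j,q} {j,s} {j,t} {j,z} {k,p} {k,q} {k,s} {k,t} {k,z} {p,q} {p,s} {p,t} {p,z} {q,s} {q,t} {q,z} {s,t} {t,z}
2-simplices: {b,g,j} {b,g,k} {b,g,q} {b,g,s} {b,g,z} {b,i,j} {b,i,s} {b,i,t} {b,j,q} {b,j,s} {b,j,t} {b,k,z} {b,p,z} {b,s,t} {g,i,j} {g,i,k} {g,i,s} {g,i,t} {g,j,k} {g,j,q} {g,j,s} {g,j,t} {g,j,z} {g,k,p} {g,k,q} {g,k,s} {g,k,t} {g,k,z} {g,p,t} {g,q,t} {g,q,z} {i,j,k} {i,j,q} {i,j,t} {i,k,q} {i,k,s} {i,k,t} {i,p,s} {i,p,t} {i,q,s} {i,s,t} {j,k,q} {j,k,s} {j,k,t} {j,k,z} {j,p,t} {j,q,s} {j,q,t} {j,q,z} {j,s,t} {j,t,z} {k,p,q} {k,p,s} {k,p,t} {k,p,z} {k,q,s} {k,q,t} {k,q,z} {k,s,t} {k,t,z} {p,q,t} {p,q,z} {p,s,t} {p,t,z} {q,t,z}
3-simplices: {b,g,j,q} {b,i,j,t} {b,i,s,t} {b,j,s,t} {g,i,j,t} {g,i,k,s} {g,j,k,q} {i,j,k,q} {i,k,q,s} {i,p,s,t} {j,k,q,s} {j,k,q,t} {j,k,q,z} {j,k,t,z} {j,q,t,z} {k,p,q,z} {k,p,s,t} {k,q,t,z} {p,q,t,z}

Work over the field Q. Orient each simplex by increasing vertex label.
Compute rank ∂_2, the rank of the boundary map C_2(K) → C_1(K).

n_0=10 n_1=43 n_2=65 n_3=19  [Q]
∂1: piv[bg,bi,bj,bk,bp,bq,bs,bt,bz] rk=9  ker:gi,gj,gk,gp,gq,gs,gt,gz,ij,ik,ip,iq,is,it,jk,jp,jq,js,jt,jz,kp,kq,ks,kt,kz,pq,ps,pt,pz,qs,qt,qz,st,tz
∂2: piv[bgj,bgk,bgq,bgs,bgz,bij,bis,bit,bjq,bjs,bjt,bkz,bpz,bst,gij,gik,git,gjk,gjz,gkp,gkq,gks,gkt,gpt,gqt,gqz,ijq,ips,ipt,iqs,jpt,jtz,kpq,kpz] rk=34  ker:gis,gjq,gjs,gjt,gkz,ijk,ijt,ikq,iks,ikt,ist,jkq,jks,jkt,jkz,jqs,jqt,jqz,jst,kps,kpt,kqs,kqt,kqz,kst,ktz,pqt,pqz,pst,ptz,qtz
∂3: piv[bgjq,bijt,bist,bjst,gijt,giks,gjkq,ijkq,ikqs,ipst,jkqs,jkqt,jkqz,jktz,jqtz,kpqz,kpst,pqtz] rk=18  ker:kqtz
rk∂_2=34

rank∂_2=34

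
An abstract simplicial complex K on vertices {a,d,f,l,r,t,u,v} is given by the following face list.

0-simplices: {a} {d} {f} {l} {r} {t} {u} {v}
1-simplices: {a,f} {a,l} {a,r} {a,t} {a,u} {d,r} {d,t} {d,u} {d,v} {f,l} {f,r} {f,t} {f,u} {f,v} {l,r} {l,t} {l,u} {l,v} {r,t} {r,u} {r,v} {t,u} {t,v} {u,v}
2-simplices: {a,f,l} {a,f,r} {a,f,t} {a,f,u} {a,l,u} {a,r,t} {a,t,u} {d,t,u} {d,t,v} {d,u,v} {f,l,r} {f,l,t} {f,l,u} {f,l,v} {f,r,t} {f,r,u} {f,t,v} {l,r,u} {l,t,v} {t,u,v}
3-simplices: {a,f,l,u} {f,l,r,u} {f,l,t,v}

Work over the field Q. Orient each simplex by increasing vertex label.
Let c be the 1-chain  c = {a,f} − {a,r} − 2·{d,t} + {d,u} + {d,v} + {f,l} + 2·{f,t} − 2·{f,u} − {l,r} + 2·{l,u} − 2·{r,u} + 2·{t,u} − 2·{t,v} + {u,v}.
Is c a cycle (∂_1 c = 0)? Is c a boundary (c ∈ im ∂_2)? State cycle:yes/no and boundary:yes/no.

n_0=8 n_1=24 n_2=20 n_3=3  [Q]
∂1: piv[af,al,ar,at,au,dr,dv] rk=7  ker:dt,du,fl,fr,ft,fu,fv,lr,lt,lu,lv,rt,ru,rv,tu,tv,uv
∂2: piv[afl,afr,aft,afu,alu,art,atu,dtu,dtv,duv,flr,flt,flv,fru,ftv] rk=15  ker:flu,frt,lru,ltv,tuv
∂3: piv[aflu,flru,fltv] rk=3
∂1c = 0
c vs im∂2: reduces to 0 ⇒ boundary

cycle:yes boundary:yes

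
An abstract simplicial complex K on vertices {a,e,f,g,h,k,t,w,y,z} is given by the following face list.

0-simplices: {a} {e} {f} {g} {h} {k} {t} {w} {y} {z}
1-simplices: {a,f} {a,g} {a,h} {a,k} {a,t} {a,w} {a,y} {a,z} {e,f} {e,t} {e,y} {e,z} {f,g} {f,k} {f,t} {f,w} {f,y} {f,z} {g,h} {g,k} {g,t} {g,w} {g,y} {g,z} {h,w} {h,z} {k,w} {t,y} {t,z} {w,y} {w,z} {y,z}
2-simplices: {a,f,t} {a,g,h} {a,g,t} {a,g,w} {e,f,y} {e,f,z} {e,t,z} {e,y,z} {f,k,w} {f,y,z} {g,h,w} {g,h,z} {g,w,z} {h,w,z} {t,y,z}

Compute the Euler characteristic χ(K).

n_0=10 n_1=32 n_2=15
χ=+10−32+15=-7

χ(K)=-7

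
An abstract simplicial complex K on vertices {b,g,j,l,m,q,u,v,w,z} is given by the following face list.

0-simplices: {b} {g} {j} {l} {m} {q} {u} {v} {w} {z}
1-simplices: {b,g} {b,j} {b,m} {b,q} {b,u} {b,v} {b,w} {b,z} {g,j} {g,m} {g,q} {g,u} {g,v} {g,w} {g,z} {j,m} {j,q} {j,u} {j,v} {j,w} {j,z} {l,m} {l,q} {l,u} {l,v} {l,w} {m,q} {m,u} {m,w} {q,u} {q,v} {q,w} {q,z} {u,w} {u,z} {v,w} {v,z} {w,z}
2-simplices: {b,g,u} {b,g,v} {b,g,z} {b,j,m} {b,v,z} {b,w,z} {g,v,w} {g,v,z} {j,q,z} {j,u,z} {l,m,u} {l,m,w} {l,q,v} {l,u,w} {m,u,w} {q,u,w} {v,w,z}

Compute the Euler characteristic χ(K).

χ(K)=-11

n_0=10 n_1=38 n_2=17
χ=+10−38+17=-11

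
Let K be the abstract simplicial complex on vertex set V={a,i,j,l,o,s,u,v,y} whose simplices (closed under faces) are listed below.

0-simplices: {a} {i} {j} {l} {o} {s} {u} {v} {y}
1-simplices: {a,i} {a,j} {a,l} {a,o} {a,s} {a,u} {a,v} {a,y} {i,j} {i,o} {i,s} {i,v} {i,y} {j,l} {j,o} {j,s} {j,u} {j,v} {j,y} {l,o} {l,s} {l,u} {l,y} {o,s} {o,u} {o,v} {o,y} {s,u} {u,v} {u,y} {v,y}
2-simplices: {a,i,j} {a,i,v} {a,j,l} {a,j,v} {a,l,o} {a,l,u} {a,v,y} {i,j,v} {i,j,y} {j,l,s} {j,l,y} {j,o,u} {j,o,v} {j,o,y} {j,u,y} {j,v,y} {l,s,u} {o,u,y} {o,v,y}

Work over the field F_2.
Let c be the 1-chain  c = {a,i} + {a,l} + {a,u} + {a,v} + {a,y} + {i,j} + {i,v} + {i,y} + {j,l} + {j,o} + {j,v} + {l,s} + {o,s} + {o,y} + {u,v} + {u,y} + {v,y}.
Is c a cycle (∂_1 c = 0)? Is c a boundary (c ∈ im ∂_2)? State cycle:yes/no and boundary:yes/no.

cycle:no boundary:no

n_0=9 n_1=31 n_2=19  [Z2]
∂1: piv[ai,aj,al,ao,as,au,av,ay] rk=8  ker:ij,io,is,iv,iy,jl,jo,js,ju,jv,jy,lo,ls,lu,ly,os,ou,ov,oy,su,uv,uy,vy
∂2: piv[aij,aiv,ajl,ajv,alo,alu,avy,ijy,jls,jly,jou,jov,joy,juy,jvy,lsu] rk=16  ker:ijv,ouy,ovy
∂1c = {a} + {l} + {o} + {u} + {v} + {y}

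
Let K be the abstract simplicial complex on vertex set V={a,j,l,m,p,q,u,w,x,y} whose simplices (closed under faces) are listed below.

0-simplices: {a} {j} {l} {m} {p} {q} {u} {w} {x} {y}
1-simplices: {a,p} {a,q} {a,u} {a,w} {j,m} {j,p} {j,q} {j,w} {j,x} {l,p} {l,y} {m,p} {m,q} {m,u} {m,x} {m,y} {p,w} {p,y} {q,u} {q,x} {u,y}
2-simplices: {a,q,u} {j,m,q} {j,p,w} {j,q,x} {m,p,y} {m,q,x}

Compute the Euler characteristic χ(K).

χ(K)=-5

n_0=10 n_1=21 n_2=6
χ=+10−21+6=-5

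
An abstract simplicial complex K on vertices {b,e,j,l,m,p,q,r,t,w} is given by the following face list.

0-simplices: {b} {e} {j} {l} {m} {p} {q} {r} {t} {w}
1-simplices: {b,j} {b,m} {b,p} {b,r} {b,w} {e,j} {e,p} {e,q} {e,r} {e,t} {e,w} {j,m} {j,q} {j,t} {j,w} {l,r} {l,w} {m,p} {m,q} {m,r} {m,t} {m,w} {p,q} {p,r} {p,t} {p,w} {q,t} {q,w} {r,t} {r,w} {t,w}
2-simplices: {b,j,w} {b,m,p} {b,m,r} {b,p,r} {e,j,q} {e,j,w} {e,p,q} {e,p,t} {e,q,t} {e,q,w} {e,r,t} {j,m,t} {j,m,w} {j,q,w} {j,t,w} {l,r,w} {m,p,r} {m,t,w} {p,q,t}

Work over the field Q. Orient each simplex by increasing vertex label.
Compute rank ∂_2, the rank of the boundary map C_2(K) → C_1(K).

rank∂_2=15

n_0=10 n_1=31 n_2=19  [Q]
∂1: piv[bj,bm,bp,br,bw,ej,eq,et,lr] rk=9  ker:ep,er,ew,jm,jq,jt,jw,lw,mp,mq,mr,mt,mw,pq,pr,pt,pw,qt,qw,rt,rw,tw
∂2: piv[bjw,bmp,bmr,bpr,ejq,ejw,epq,ept,eqt,eqw,ert,jmt,jmw,jtw,lrw] rk=15  ker:jqw,mpr,mtw,pqt
rk∂_2=15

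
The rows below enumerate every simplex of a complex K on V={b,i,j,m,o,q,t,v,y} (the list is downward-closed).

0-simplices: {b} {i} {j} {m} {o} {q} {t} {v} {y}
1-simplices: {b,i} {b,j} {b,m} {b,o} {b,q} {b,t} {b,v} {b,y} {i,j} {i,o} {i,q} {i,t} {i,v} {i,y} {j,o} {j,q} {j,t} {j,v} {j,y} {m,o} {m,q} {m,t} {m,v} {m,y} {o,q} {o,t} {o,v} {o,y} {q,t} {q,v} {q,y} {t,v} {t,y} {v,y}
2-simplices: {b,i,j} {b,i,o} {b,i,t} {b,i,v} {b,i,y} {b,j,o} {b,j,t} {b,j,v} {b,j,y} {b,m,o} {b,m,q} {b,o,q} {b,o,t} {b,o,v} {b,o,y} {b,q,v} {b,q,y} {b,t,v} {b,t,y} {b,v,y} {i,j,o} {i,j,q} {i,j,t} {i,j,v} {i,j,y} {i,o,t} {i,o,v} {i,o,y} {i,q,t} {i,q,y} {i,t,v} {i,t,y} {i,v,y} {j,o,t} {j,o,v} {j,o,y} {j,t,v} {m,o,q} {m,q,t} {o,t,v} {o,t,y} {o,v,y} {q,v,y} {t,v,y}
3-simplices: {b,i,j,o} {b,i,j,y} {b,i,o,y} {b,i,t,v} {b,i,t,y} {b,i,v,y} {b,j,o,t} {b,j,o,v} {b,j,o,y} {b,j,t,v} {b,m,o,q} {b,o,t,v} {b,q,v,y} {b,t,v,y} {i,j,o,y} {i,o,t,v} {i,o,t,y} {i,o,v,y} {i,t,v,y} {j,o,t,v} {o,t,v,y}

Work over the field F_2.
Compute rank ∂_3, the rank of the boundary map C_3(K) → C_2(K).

rank∂_3=17

n_0=9 n_1=34 n_2=44 n_3=21  [Z2]
∂1: piv[bi,bj,bm,bo,bq,bt,bv,by] rk=8  ker:ij,io,iq,it,iv,iy,jo,jq,jt,jv,jy,mo,mq,mt,mv,my,oq,ot,ov,oy,qt,qv,qy,tv,ty,vy
∂2: piv[bij,bio,bit,biv,biy,bjo,bjt,bjv,bjy,bmo,bmq,boq,bot,bov,boy,bqv,bqy,btv,bty,bvy,ijq,iqt,iqy,mqt] rk=24  ker:ijo,ijt,ijv,ijy,iot,iov,ioy,itv,ity,ivy,jot,jov,joy,jtv,moq,otv,oty,ovy,qvy,tvy
∂3: piv[bijo,bijy,bioy,bitv,bity,bivy,bjot,bjov,bjoy,bjtv,bmoq,botv,bqvy,btvy,iotv,ioty,iovy] rk=17  ker:ijoy,itvy,jotv,otvy
rk∂_3=17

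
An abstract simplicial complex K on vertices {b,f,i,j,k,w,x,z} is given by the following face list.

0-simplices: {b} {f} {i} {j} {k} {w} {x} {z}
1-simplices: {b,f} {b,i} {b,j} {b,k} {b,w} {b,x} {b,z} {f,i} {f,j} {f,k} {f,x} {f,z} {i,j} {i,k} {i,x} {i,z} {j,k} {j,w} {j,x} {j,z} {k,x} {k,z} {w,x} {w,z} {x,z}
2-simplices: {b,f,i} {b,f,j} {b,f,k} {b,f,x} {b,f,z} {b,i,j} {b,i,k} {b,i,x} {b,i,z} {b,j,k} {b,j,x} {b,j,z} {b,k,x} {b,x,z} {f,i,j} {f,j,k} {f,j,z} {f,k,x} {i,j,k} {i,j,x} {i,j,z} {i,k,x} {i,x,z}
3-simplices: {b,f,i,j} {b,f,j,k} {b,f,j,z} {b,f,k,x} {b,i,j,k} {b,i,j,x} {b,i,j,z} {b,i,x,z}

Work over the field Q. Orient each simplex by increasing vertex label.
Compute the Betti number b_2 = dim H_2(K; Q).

b_2=1

n_0=8 n_1=25 n_2=23 n_3=8  [Q]
∂1: piv[bf,bi,bj,bk,bw,bx,bz] rk=7  ker:fi,fj,fk,fx,fz,ij,ik,ix,iz,jk,jw,jx,jz,kx,kz,wx,wz,xz
∂2: piv[bfi,bfj,bfk,bfx,bfz,bij,bik,bix,biz,bjk,bjx,bjz,bkx,bxz] rk=14  ker:fij,fjk,fjz,fkx,ijk,ijx,ijz,ikx,ixz
∂3: piv[bfij,bfjk,bfjz,bfkx,bijk,bijx,bijz,bixz] rk=8
b_2=(23−14)−8=1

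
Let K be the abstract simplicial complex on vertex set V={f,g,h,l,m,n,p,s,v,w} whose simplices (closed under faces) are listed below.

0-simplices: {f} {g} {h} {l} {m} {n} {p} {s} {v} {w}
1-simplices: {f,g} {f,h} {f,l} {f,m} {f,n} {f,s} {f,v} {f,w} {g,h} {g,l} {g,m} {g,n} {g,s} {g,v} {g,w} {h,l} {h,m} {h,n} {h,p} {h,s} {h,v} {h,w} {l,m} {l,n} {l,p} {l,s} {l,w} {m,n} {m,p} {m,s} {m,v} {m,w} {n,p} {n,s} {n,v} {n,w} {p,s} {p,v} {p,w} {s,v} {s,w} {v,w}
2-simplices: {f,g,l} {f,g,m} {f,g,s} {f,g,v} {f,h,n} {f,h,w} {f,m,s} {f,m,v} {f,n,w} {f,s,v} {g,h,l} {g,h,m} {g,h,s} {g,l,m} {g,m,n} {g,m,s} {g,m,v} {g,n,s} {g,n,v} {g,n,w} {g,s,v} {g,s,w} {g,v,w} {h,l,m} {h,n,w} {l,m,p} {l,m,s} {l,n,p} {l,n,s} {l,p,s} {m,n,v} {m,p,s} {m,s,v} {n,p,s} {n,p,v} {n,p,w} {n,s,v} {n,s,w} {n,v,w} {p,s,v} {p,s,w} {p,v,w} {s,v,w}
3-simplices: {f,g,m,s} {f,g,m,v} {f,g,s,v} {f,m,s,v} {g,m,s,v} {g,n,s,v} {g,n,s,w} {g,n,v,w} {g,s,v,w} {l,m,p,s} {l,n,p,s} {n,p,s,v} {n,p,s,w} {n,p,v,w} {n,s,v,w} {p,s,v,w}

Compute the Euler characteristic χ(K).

χ(K)=-5

n_0=10 n_1=42 n_2=43 n_3=16
χ=+10−42+43−16=-5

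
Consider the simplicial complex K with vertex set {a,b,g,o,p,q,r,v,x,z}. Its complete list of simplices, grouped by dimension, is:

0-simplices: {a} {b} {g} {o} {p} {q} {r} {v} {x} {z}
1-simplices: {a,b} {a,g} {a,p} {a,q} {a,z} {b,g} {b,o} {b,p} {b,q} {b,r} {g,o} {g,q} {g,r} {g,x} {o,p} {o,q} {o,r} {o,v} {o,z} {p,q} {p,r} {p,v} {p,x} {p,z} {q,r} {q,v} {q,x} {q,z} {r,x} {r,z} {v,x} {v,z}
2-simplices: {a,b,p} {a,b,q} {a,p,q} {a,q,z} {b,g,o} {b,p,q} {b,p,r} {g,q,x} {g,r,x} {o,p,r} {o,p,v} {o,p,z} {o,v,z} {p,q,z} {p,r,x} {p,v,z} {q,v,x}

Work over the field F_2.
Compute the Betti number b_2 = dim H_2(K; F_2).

b_2=2

n_0=10 n_1=32 n_2=17  [Z2]
∂1: piv[ab,ag,ap,aq,az,bo,br,gx,ov] rk=9  ker:bg,bp,bq,go,gq,gr,op,oq,or,oz,pq,pr,pv,px,pz,qr,qv,qx,qz,rx,rz,vx,vz
∂2: piv[abp,abq,apq,aqz,bgo,bpr,gqx,grx,opr,opv,opz,ovz,pqz,prx,qvx] rk=15  ker:bpq,pvz
b_2=(17−15)−0=2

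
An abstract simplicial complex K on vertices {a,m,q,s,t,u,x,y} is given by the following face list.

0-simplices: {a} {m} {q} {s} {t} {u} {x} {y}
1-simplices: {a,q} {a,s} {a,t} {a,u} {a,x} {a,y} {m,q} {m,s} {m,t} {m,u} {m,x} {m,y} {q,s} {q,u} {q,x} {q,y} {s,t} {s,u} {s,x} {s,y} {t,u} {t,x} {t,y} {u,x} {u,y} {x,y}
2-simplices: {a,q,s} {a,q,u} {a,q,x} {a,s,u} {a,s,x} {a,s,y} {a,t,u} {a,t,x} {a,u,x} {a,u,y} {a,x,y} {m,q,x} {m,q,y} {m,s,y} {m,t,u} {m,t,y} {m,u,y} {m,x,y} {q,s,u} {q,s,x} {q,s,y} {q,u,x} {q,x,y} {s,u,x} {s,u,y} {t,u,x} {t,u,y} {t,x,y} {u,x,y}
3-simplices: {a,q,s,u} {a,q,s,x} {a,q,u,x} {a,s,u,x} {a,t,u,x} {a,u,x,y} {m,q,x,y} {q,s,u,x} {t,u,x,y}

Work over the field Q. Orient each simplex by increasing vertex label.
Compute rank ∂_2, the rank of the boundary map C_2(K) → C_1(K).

n_0=8 n_1=26 n_2=29 n_3=9  [Q]
∂1: piv[aq,as,at,au,ax,ay,mq] rk=7  ker:ms,mt,mu,mx,my,qs,qu,qx,qy,st,su,sx,sy,tu,tx,ty,ux,uy,xy
∂2: piv[aqs,aqu,aqx,asu,asx,asy,atu,atx,aux,auy,axy,mqx,mqy,msy,mtu,mty,muy,mxy] rk=18  ker:qsu,qsx,qsy,qux,qxy,sux,suy,tux,tuy,txy,uxy
∂3: piv[aqsu,aqsx,aqux,asux,atux,auxy,mqxy,tuxy] rk=8  ker:qsux
rk∂_2=18

rank∂_2=18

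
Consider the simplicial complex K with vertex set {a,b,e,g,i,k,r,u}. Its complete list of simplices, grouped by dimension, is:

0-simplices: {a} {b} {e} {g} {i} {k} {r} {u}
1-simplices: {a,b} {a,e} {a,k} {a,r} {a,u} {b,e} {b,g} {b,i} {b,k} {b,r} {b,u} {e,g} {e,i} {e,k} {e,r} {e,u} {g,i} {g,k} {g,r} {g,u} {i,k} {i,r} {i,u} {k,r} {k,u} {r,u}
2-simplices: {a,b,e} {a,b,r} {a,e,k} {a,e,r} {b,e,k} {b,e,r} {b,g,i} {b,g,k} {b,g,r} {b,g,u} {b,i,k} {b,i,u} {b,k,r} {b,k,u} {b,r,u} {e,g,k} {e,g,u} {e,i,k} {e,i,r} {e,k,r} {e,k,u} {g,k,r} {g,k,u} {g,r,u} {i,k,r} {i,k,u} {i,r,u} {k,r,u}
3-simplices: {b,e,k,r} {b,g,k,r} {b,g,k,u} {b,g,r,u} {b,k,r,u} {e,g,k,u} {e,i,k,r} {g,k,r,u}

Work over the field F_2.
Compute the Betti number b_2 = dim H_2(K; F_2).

n_0=8 n_1=26 n_2=28 n_3=8  [Z2]
∂1: piv[ab,ae,ak,ar,au,bg,bi] rk=7  ker:be,bk,br,bu,eg,ei,ek,er,eu,gi,gk,gr,gu,ik,ir,iu,kr,ku,ru
∂2: piv[abe,abr,aek,aer,bek,bgi,bgk,bgr,bgu,bik,biu,bkr,bku,bru,egk,egu,eik,eir] rk=18  ker:ber,ekr,eku,gkr,gku,gru,ikr,iku,iru,kru
∂3: piv[bekr,bgkr,bgku,bgru,bkru,egku,eikr] rk=7  ker:gkru
b_2=(28−18)−7=3

b_2=3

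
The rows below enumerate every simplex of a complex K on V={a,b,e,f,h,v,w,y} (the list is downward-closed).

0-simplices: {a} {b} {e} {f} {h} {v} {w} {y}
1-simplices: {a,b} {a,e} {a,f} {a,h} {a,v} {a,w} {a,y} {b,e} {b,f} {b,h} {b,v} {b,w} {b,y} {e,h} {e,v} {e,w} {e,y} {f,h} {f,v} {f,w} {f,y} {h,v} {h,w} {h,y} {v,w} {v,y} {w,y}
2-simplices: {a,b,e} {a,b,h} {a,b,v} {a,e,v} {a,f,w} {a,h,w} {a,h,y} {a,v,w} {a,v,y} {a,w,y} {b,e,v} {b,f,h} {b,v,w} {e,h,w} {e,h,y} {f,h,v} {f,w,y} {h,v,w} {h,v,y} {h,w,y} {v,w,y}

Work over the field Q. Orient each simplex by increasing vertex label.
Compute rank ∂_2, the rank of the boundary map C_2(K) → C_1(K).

n_0=8 n_1=27 n_2=21  [Q]
∂1: piv[ab,ae,af,ah,av,aw,ay] rk=7  ker:be,bf,bh,bv,bw,by,eh,ev,ew,ey,fh,fv,fw,fy,hv,hw,hy,vw,vy,wy
∂2: piv[abe,abh,abv,aev,afw,ahw,ahy,avw,avy,awy,bfh,bvw,ehw,ehy,fhv,fwy,hvw] rk=17  ker:bev,hvy,hwy,vwy
rk∂_2=17

rank∂_2=17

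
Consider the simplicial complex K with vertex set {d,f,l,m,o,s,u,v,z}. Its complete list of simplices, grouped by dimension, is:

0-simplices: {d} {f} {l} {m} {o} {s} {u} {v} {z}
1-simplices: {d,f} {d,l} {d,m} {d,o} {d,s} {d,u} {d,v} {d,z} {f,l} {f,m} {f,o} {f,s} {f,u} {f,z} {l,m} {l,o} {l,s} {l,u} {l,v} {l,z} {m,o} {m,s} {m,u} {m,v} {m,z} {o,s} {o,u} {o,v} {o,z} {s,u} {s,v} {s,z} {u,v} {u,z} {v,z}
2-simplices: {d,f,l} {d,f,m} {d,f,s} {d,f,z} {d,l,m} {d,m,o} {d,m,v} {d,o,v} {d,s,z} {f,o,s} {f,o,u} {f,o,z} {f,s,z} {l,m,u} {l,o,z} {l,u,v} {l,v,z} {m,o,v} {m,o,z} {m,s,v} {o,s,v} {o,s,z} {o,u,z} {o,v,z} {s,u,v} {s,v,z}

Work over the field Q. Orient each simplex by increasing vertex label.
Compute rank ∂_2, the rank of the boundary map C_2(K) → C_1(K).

rank∂_2=22

n_0=9 n_1=35 n_2=26  [Q]
∂1: piv[df,dl,dm,do,ds,du,dv,dz] rk=8  ker:fl,fm,fo,fs,fu,fz,lm,lo,ls,lu,lv,lz,mo,ms,mu,mv,mz,os,ou,ov,oz,su,sv,sz,uv,uz,vz
∂2: piv[dfl,dfm,dfs,dfz,dlm,dmo,dmv,dov,dsz,fos,fou,foz,lmu,loz,luv,lvz,moz,msv,osv,ouz,ovz,suv] rk=22  ker:fsz,mov,osz,svz
rk∂_2=22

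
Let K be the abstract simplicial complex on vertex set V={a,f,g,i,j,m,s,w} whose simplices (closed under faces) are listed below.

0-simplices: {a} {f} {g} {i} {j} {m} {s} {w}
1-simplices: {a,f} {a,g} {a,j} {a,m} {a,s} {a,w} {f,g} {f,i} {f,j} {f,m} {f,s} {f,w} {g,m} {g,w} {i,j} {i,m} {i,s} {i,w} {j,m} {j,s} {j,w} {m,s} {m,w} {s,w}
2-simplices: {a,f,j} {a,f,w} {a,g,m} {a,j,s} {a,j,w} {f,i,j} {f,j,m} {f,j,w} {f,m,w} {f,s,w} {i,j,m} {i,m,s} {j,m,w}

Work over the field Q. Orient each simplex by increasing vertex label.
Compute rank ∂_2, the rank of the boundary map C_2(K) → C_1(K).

n_0=8 n_1=24 n_2=13  [Q]
∂1: piv[af,ag,aj,am,as,aw,fi] rk=7  ker:fg,fj,fm,fs,fw,gm,gw,ij,im,is,iw,jm,js,jw,ms,mw,sw
∂2: piv[afj,afw,agm,ajs,ajw,fij,fjm,fmw,fsw,ijm,ims] rk=11  ker:fjw,jmw
rk∂_2=11

rank∂_2=11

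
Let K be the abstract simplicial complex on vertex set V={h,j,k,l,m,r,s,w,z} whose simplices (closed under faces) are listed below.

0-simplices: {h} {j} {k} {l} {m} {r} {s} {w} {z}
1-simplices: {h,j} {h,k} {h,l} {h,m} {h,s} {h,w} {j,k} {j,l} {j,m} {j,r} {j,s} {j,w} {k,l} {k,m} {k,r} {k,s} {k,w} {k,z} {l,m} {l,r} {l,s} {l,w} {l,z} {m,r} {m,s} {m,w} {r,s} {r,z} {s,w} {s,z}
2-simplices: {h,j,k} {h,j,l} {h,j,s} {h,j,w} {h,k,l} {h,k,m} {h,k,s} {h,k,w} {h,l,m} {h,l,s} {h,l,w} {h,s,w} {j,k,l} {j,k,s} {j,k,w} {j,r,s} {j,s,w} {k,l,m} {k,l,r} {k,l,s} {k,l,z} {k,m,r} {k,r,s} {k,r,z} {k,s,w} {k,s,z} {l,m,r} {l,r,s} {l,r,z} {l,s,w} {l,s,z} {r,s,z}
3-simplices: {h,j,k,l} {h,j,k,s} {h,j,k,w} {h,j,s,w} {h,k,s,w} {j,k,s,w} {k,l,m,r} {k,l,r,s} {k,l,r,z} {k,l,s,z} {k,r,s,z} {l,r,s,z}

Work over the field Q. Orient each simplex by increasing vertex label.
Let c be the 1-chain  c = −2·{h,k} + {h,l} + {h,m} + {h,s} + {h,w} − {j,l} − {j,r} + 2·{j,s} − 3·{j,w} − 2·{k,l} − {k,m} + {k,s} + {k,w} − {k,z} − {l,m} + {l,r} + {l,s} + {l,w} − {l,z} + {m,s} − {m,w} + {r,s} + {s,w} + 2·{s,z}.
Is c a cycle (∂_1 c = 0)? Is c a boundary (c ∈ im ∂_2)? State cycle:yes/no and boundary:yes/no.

n_0=9 n_1=30 n_2=32 n_3=12  [Q]
∂1: piv[hj,hk,hl,hm,hs,hw,jr,kz] rk=8  ker:jk,jl,jm,js,jw,kl,km,kr,ks,kw,lm,lr,ls,lw,lz,mr,ms,mw,rs,rz,sw,sz
∂2: piv[hjk,hjl,hjs,hjw,hkl,hkm,hks,hkw,hlm,hls,hlw,hsw,jrs,klr,klz,kmr,krs,krz,ksz] rk=19  ker:jkl,jks,jkw,jsw,klm,kls,ksw,lmr,lrs,lrz,lsw,lsz,rsz
∂3: piv[hjkl,hjks,hjkw,hjsw,hksw,klmr,klrs,klrz,klsz,krsz] rk=10  ker:jksw,lrsz
∂1c = −2·{h} + 3·{j} − 3·{l} − {m} − {r} + 4·{s}

cycle:no boundary:no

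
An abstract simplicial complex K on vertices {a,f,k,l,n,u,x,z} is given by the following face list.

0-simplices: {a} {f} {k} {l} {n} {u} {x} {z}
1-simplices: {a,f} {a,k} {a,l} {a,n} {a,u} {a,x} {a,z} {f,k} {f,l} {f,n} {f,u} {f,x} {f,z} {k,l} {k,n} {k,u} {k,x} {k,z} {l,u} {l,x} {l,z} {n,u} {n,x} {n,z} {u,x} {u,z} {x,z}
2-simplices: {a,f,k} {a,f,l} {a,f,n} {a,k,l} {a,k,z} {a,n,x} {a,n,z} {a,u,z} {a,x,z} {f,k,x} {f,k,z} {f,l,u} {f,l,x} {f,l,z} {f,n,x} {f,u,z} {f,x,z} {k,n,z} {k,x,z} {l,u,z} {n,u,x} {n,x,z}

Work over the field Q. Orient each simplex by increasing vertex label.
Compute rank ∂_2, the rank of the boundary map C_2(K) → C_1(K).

rank∂_2=18

n_0=8 n_1=27 n_2=22  [Q]
∂1: piv[af,ak,al,an,au,ax,az] rk=7  ker:fk,fl,fn,fu,fx,fz,kl,kn,ku,kx,kz,lu,lx,lz,nu,nx,nz,ux,uz,xz
∂2: piv[afk,afl,afn,akl,akz,anx,anz,auz,axz,fkx,fkz,flu,flx,flz,fnx,fuz,knz,nux] rk=18  ker:fxz,kxz,luz,nxz
rk∂_2=18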